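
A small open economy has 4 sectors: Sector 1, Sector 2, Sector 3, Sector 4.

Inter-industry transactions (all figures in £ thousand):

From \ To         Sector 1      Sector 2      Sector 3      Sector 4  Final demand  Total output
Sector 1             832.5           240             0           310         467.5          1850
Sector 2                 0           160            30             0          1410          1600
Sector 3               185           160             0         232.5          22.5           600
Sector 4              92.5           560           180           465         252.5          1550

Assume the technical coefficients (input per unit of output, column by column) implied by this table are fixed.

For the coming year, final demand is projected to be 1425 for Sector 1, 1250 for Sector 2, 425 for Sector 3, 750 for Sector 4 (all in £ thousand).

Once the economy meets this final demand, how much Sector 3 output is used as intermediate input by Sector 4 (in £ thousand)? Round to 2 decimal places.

z_34 = 401.03

Technical coefficients a_ij = z_ij / X_j:
  a_11 = 832.5/1850 = 0.45, a_21 = 0/1850 = 0.00, a_31 = 185/1850 = 0.10, a_41 = 92.5/1850 = 0.05
  a_12 = 240/1600 = 0.15, a_22 = 160/1600 = 0.10, a_32 = 160/1600 = 0.10, a_42 = 560/1600 = 0.35
  a_13 = 0/600 = 0.00, a_23 = 30/600 = 0.05, a_33 = 0/600 = 0.00, a_43 = 180/600 = 0.30
  a_14 = 310/1550 = 0.20, a_24 = 0/1550 = 0.00, a_34 = 232.5/1550 = 0.15, a_44 = 465/1550 = 0.30
I − A =
  [   0.55    -0.15     0.00    -0.20]
  [   0.00     0.90    -0.05     0.00]
  [  -0.10    -0.10     1.00    -0.15]
  [  -0.05    -0.35    -0.30     0.70]
Compute the cofactors C_ij = (−1)^(i+j)·(3×3 minor ij) of I−A; the adjugate is their transpose:
adj(I−A) = Cᵀ =
  [ 0.583375   0.174250   0.062750   0.180125]
  [ 0.003875   0.344250   0.018750   0.005125]
  [ 0.069750   0.085000   0.337500   0.092250]
  [ 0.073500   0.221000   0.158500   0.491500]
det(I−A) = Σ_j (I−A)_1j·C_1j = (0.55)(0.583375) + (-0.15)(0.003875) + (0.00)(0.069750) + (-0.20)(0.073500) = 0.305575
(I − A)⁻¹ = adj(I−A) / det(I−A) ≈
  [   1.9091     0.5702     0.2054     0.5895]
  [   0.0127     1.1266     0.0614     0.0168]
  [   0.2283     0.2782     1.1045     0.3019]
  [   0.2405     0.7232     0.5187     1.6084]
First solve x = (I − A)⁻¹ d = adj(I−A)·d / det(I−A); in particular x_4 = (0.073500·1425 + 0.221000·1250 + 0.158500·425 + 0.491500·750) / 0.305575 = 816.975 / 0.305575 ≈ 2673.5662.
Intermediate flow from 3 to 4: z_34 = a_34 · x_4 = 0.15 × 816.975 / 0.305575 = 122.54625 / 0.305575 ≈ 401.03.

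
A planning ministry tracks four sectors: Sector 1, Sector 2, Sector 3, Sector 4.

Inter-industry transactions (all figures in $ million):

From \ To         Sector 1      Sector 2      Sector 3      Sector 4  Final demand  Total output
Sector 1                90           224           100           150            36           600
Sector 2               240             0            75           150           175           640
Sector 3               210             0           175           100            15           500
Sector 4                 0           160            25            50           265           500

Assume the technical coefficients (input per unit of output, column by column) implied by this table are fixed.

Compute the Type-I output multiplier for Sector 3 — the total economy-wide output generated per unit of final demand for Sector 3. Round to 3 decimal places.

m_3 = 4.300

Technical coefficients a_ij = z_ij / X_j:
  a_11 = 90/600 = 0.15, a_21 = 240/600 = 0.40, a_31 = 210/600 = 0.35, a_41 = 0/600 = 0.00
  a_12 = 224/640 = 0.35, a_22 = 0/640 = 0.00, a_32 = 0/640 = 0.00, a_42 = 160/640 = 0.25
  a_13 = 100/500 = 0.20, a_23 = 75/500 = 0.15, a_33 = 175/500 = 0.35, a_43 = 25/500 = 0.05
  a_14 = 150/500 = 0.30, a_24 = 150/500 = 0.30, a_34 = 100/500 = 0.20, a_44 = 50/500 = 0.10
I − A =
  [   0.85    -0.35    -0.20    -0.30]
  [  -0.40     1.00    -0.15    -0.30]
  [  -0.35     0.00     0.65    -0.20]
  [   0.00    -0.25    -0.05     0.90]
Compute the cofactors C_ij = (−1)^(i+j)·(3×3 minor ij) of I−A; the adjugate is their transpose:
adj(I−A) = Cᵀ =
  [ 0.518750   0.260000   0.243750   0.313750]
  [ 0.282500   0.420500   0.205500   0.280000]
  [ 0.308750   0.179000   0.545250   0.283750]
  [ 0.095625   0.126750   0.087375   0.373125]
det(I−A) = Σ_j (I−A)_1j·C_1j = (0.85)(0.518750) + (-0.35)(0.282500) + (-0.20)(0.308750) + (-0.30)(0.095625) = 0.251625
(I − A)⁻¹ = adj(I−A) / det(I−A) ≈
  [   2.0616     1.0333     0.9687     1.2469]
  [   1.1227     1.6711     0.8167     1.1128]
  [   1.2270     0.7114     2.1669     1.1277]
  [   0.3800     0.5037     0.3472     1.4829]
The output multiplier for sector j is the column-j sum of the Leontief inverse (I − A)⁻¹ = adj(I−A) / det(I−A).
Column 3 of adj(I−A): (0.243750, 0.205500, 0.545250, 0.087375); det(I−A) = 0.251625.
m_3 = (0.243750 + 0.205500 + 0.545250 + 0.087375) / 0.251625 = 1.081875 / 0.251625 ≈ 4.300.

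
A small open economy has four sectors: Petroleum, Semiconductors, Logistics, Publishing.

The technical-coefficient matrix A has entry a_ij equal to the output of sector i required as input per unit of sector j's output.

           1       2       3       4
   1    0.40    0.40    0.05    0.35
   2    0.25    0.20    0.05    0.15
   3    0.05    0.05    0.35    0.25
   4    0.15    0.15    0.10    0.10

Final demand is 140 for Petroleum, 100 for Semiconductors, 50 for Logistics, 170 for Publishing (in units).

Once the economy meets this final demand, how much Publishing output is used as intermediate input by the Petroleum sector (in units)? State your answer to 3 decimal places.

z_41 = 129.775

I − A =
  [   0.60    -0.40    -0.05    -0.35]
  [  -0.25     0.80    -0.05    -0.15]
  [  -0.05    -0.05     0.65    -0.25]
  [  -0.15    -0.15    -0.10     0.90]
Compute the cofactors C_ij = (−1)^(i+j)·(3×3 minor ij) of I−A; the adjugate is their transpose:
adj(I−A) = Cᵀ =
  [ 0.428500   0.264000   0.089500   0.235500]
  [ 0.159500   0.296000   0.054500   0.126500]
  [ 0.086625   0.082500   0.264375   0.120875]
  [ 0.107625   0.102500   0.053375   0.241875]
det(I−A) = Σ_j (I−A)_1j·C_1j = (0.60)(0.428500) + (-0.40)(0.159500) + (-0.05)(0.086625) + (-0.35)(0.107625) = 0.1513
(I − A)⁻¹ = adj(I−A) / det(I−A) ≈
  [   2.8321     1.7449     0.5915     1.5565]
  [   1.0542     1.9564     0.3602     0.8361]
  [   0.5725     0.5453     1.7474     0.7989]
  [   0.7113     0.6775     0.3528     1.5986]
First solve x = (I − A)⁻¹ d = adj(I−A)·d / det(I−A); in particular x_1 = (0.428500·140 + 0.264000·100 + 0.089500·50 + 0.235500·170) / 0.1513 = 130.90 / 0.1513 ≈ 865.16854.
Intermediate flow from 4 to 1: z_41 = a_41 · x_1 = 0.15 × 130.90 / 0.1513 = 19.635 / 0.1513 ≈ 129.775.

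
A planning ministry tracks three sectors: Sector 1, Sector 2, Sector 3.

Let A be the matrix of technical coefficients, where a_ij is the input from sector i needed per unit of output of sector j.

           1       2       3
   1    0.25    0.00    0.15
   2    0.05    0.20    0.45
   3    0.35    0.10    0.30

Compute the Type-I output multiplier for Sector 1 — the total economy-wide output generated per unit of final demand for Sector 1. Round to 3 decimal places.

m_1 = 2.889

I − A =
  [   0.75     0.00    -0.15]
  [  -0.05     0.80    -0.45]
  [  -0.35    -0.10     0.70]
Cofactors of I−A, C_ij = (−1)^(i+j)·(minor ij) (rows/columns in the sector order above):
  C_11 = (0.80)(0.70) − (-0.45)(-0.10) = 0.5150
  C_12 = −[(-0.05)(0.70) − (-0.45)(-0.35)] = 0.1925
  C_13 = (-0.05)(-0.10) − (0.80)(-0.35) = 0.2850
  C_21 = −[(0.00)(0.70) − (-0.15)(-0.10)] = 0.0150
  C_22 = (0.75)(0.70) − (-0.15)(-0.35) = 0.4725
  C_23 = −[(0.75)(-0.10) − (0.00)(-0.35)] = 0.0750
  C_31 = (0.00)(-0.45) − (-0.15)(0.80) = 0.1200
  C_32 = −[(0.75)(-0.45) − (-0.15)(-0.05)] = 0.3450
  C_33 = (0.75)(0.80) − (0.00)(-0.05) = 0.6000
det(I−A) = Σ_j (I−A)_1j·C_1j = (0.75)(0.5150) + (0.00)(0.1925) + (-0.15)(0.2850) = 0.3435
adj(I−A) = Cᵀ =
  [ 0.5150   0.0150   0.1200]
  [ 0.1925   0.4725   0.3450]
  [ 0.2850   0.0750   0.6000]
(I − A)⁻¹ = adj(I−A) / det(I−A) ≈
  [   1.4993     0.0437     0.3493]
  [   0.5604     1.3755     1.0044]
  [   0.8297     0.2183     1.7467]
The output multiplier for sector j is the column-j sum of the Leontief inverse (I − A)⁻¹ = adj(I−A) / det(I−A).
Column 1 of adj(I−A): (0.5150, 0.1925, 0.2850); det(I−A) = 0.3435.
m_1 = (0.5150 + 0.1925 + 0.2850) / 0.3435 = 0.9925 / 0.3435 ≈ 2.889.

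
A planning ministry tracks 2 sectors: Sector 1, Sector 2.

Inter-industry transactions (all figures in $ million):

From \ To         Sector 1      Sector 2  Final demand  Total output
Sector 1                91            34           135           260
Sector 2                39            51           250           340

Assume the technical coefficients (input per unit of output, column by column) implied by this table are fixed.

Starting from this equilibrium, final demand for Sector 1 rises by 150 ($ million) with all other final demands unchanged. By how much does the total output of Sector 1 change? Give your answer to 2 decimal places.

Δx_1 = 237.21

Technical coefficients a_ij = z_ij / X_j:
  a_11 = 91/260 = 0.35, a_21 = 39/260 = 0.15
  a_12 = 34/340 = 0.10, a_22 = 51/340 = 0.15
I − A =
  [   0.65    -0.10]
  [  -0.15     0.85]
det(I−A) = (0.65)(0.85) − (-0.10)(-0.15) = 0.5375
adj(I−A) = [[0.85, 0.10], [0.15, 0.65]]
(I − A)⁻¹ = adj(I−A) / det(I−A) ≈
  [   1.5814     0.1860]
  [   0.2791     1.2093]
Δx = (I − A)⁻¹ Δd with Δd having +150 in the Sector 1 component and 0 elsewhere.
So Δx_1 = L_11 · (+150), where L_11 = adj(I−A)_11 / det(I−A) = 0.85 / 0.5375.
Δx_1 = 0.85 × (+150) / 0.5375 = 127.50 / 0.5375 ≈ 237.21.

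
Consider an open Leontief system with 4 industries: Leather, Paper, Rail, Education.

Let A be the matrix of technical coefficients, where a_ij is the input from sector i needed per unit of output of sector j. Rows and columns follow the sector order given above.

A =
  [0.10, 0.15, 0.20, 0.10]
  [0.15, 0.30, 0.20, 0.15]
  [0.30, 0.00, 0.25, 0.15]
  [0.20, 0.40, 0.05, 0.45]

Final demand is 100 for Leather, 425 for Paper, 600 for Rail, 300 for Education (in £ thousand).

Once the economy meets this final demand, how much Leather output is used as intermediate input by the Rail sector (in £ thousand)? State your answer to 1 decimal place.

I − A =
  [   0.90    -0.15    -0.20    -0.10]
  [  -0.15     0.70    -0.20    -0.15]
  [  -0.30     0.00     0.75    -0.15]
  [  -0.20    -0.40    -0.05     0.55]
Compute the cofactors C_ij = (−1)^(i+j)·(3×3 minor ij) of I−A; the adjugate is their transpose:
adj(I−A) = Cᵀ =
  [ 0.226500   0.102750   0.094125   0.094875]
  [ 0.124500   0.309000   0.125000   0.141000]
  [ 0.127500   0.095250   0.255625   0.118875]
  [ 0.184500   0.270750   0.148375   0.404625]
det(I−A) = Σ_j (I−A)_1j·C_1j = (0.90)(0.226500) + (-0.15)(0.124500) + (-0.20)(0.127500) + (-0.10)(0.184500) = 0.141225
(I − A)⁻¹ = adj(I−A) / det(I−A) ≈
  [   1.6038     0.7276     0.6665     0.6718]
  [   0.8816     2.1880     0.8851     0.9984]
  [   0.9028     0.6745     1.8101     0.8417]
  [   1.3064     1.9172     1.0506     2.8651]
First solve x = (I − A)⁻¹ d = adj(I−A)·d / det(I−A); in particular x_R = (0.127500·100 + 0.095250·425 + 0.255625·600 + 0.118875·300) / 0.141225 = 242.26875 / 0.141225 ≈ 1715.481.
Intermediate flow from L to R: z_LR = a_LR · x_R = 0.20 × 242.26875 / 0.141225 = 48.45375 / 0.141225 ≈ 343.1.

z_LR = 343.1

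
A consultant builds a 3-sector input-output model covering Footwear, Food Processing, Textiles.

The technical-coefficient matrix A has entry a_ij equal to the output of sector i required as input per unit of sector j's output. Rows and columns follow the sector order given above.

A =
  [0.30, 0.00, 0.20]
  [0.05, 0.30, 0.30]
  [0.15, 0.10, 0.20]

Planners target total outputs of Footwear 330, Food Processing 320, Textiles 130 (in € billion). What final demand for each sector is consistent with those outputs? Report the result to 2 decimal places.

I − A =
  [   0.70     0.00    -0.20]
  [  -0.05     0.70    -0.30]
  [  -0.15    -0.10     0.80]
d = (I − A) x:
  d_1 = (+0.70)·330 + (+0.00)·320 + (-0.20)·130 = 205.00
  d_2 = (-0.05)·330 + (+0.70)·320 + (-0.30)·130 = 168.50
  d_3 = (-0.15)·330 + (-0.10)·320 + (+0.80)·130 = 22.50

d_1 = 205.00, d_2 = 168.50, d_3 = 22.50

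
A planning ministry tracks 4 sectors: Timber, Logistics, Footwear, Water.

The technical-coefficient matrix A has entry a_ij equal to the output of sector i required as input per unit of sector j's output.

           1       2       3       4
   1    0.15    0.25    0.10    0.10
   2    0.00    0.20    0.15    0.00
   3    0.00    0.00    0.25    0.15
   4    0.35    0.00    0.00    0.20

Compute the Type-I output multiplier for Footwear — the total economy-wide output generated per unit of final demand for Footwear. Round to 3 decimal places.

I − A =
  [   0.85    -0.25    -0.10    -0.10]
  [   0.00     0.80    -0.15     0.00]
  [   0.00     0.00     0.75    -0.15]
  [  -0.35     0.00     0.00     0.80]
Compute the cofactors C_ij = (−1)^(i+j)·(3×3 minor ij) of I−A; the adjugate is their transpose:
adj(I−A) = Cᵀ =
  [ 0.480000   0.150000   0.094000   0.077625]
  [ 0.007875   0.478500   0.096750   0.019125]
  [ 0.042000   0.013125   0.516000   0.102000]
  [ 0.210000   0.065625   0.041125   0.510000]
det(I−A) = Σ_j (I−A)_1j·C_1j = (0.85)(0.480000) + (-0.25)(0.007875) + (-0.10)(0.042000) + (-0.10)(0.210000) = 0.38083125
(I − A)⁻¹ = adj(I−A) / det(I−A) ≈
  [   1.2604     0.3939     0.2468     0.2038]
  [   0.0207     1.2565     0.2540     0.0502]
  [   0.1103     0.0345     1.3549     0.2678]
  [   0.5514     0.1723     0.1080     1.3392]
The output multiplier for sector j is the column-j sum of the Leontief inverse (I − A)⁻¹ = adj(I−A) / det(I−A).
Column 3 of adj(I−A): (0.094000, 0.096750, 0.516000, 0.041125); det(I−A) = 0.38083125.
m_3 = (0.094000 + 0.096750 + 0.516000 + 0.041125) / 0.38083125 = 0.747875 / 0.38083125 ≈ 1.964.

m_3 = 1.964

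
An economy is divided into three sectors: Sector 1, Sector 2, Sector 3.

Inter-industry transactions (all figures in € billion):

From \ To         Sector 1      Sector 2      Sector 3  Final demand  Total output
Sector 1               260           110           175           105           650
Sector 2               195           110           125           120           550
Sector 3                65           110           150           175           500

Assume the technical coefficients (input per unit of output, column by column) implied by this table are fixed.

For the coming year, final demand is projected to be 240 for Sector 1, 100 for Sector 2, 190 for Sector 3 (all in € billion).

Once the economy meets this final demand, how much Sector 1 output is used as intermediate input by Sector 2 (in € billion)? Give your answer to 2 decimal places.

z_12 = 136.52

Technical coefficients a_ij = z_ij / X_j:
  a_11 = 260/650 = 0.40, a_21 = 195/650 = 0.30, a_31 = 65/650 = 0.10
  a_12 = 110/550 = 0.20, a_22 = 110/550 = 0.20, a_32 = 110/550 = 0.20
  a_13 = 175/500 = 0.35, a_23 = 125/500 = 0.25, a_33 = 150/500 = 0.30
I − A =
  [   0.60    -0.20    -0.35]
  [  -0.30     0.80    -0.25]
  [  -0.10    -0.20     0.70]
Cofactors of I−A, C_ij = (−1)^(i+j)·(minor ij) (rows/columns in the sector order above):
  C_11 = (0.80)(0.70) − (-0.25)(-0.20) = 0.5100
  C_12 = −[(-0.30)(0.70) − (-0.25)(-0.10)] = 0.2350
  C_13 = (-0.30)(-0.20) − (0.80)(-0.10) = 0.1400
  C_21 = −[(-0.20)(0.70) − (-0.35)(-0.20)] = 0.2100
  C_22 = (0.60)(0.70) − (-0.35)(-0.10) = 0.3850
  C_23 = −[(0.60)(-0.20) − (-0.20)(-0.10)] = 0.1400
  C_31 = (-0.20)(-0.25) − (-0.35)(0.80) = 0.3300
  C_32 = −[(0.60)(-0.25) − (-0.35)(-0.30)] = 0.2550
  C_33 = (0.60)(0.80) − (-0.20)(-0.30) = 0.4200
det(I−A) = Σ_j (I−A)_1j·C_1j = (0.60)(0.5100) + (-0.20)(0.2350) + (-0.35)(0.1400) = 0.2100
adj(I−A) = Cᵀ =
  [ 0.5100   0.2100   0.3300]
  [ 0.2350   0.3850   0.2550]
  [ 0.1400   0.1400   0.4200]
(I − A)⁻¹ = adj(I−A) / det(I−A) ≈
  [   2.4286     1.0000     1.5714]
  [   1.1190     1.8333     1.2143]
  [   0.6667     0.6667     2.0000]
First solve x = (I − A)⁻¹ d = adj(I−A)·d / det(I−A); in particular x_2 = (0.2350·240 + 0.3850·100 + 0.2550·190) / 0.2100 = 143.35 / 0.2100 ≈ 682.6190.
Intermediate flow from 1 to 2: z_12 = a_12 · x_2 = 0.20 × 143.35 / 0.2100 = 28.67 / 0.2100 ≈ 136.52.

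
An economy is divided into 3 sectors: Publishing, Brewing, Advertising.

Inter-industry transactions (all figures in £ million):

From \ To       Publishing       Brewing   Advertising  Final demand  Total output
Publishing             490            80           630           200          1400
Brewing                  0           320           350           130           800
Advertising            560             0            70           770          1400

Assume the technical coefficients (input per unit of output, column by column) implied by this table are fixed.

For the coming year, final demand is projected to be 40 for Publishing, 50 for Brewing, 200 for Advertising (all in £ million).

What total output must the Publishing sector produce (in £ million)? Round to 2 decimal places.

x_P = 342.77

Technical coefficients a_ij = z_ij / X_j:
  a_PP = 490/1400 = 0.35, a_BP = 0/1400 = 0.00, a_AP = 560/1400 = 0.40
  a_PB = 80/800 = 0.10, a_BB = 320/800 = 0.40, a_AB = 0/800 = 0.00
  a_PA = 630/1400 = 0.45, a_BA = 350/1400 = 0.25, a_AA = 70/1400 = 0.05
I − A =
  [   0.65    -0.10    -0.45]
  [   0.00     0.60    -0.25]
  [  -0.40     0.00     0.95]
Cofactors of I−A, C_ij = (−1)^(i+j)·(minor ij) (rows/columns in the sector order above):
  C_11 = (0.60)(0.95) − (-0.25)(0.00) = 0.5700
  C_12 = −[(0.00)(0.95) − (-0.25)(-0.40)] = 0.1000
  C_13 = (0.00)(0.00) − (0.60)(-0.40) = 0.2400
  C_21 = −[(-0.10)(0.95) − (-0.45)(0.00)] = 0.0950
  C_22 = (0.65)(0.95) − (-0.45)(-0.40) = 0.4375
  C_23 = −[(0.65)(0.00) − (-0.10)(-0.40)] = 0.0400
  C_31 = (-0.10)(-0.25) − (-0.45)(0.60) = 0.2950
  C_32 = −[(0.65)(-0.25) − (-0.45)(0.00)] = 0.1625
  C_33 = (0.65)(0.60) − (-0.10)(0.00) = 0.3900
det(I−A) = Σ_j (I−A)_1j·C_1j = (0.65)(0.5700) + (-0.10)(0.1000) + (-0.45)(0.2400) = 0.2525
adj(I−A) = Cᵀ =
  [ 0.5700   0.0950   0.2950]
  [ 0.1000   0.4375   0.1625]
  [ 0.2400   0.0400   0.3900]
(I − A)⁻¹ = adj(I−A) / det(I−A) ≈
  [   2.2574     0.3762     1.1683]
  [   0.3960     1.7327     0.6436]
  [   0.9505     0.1584     1.5446]
x = (I − A)⁻¹ d = adj(I−A)·d / det(I−A), with det(I−A) = 0.2525:
  x_P = (0.5700·40 + 0.0950·50 + 0.2950·200) / 0.2525 = 86.55 / 0.2525 ≈ 342.77
  x_B = (0.1000·40 + 0.4375·50 + 0.1625·200) / 0.2525 = 58.375 / 0.2525 ≈ 231.19
  x_A = (0.2400·40 + 0.0400·50 + 0.3900·200) / 0.2525 = 89.60 / 0.2525 ≈ 354.85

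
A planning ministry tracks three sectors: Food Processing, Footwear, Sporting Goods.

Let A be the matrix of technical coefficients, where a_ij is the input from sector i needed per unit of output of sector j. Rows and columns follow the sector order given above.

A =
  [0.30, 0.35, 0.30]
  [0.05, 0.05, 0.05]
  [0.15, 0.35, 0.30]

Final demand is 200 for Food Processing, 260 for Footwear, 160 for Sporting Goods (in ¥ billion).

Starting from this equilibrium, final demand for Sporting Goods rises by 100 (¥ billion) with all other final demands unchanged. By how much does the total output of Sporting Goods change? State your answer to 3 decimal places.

I − A =
  [   0.70    -0.35    -0.30]
  [  -0.05     0.95    -0.05]
  [  -0.15    -0.35     0.70]
Cofactors of I−A, C_ij = (−1)^(i+j)·(minor ij) (rows/columns in the sector order above):
  C_11 = (0.95)(0.70) − (-0.05)(-0.35) = 0.6475
  C_12 = −[(-0.05)(0.70) − (-0.05)(-0.15)] = 0.0425
  C_13 = (-0.05)(-0.35) − (0.95)(-0.15) = 0.1600
  C_21 = −[(-0.35)(0.70) − (-0.30)(-0.35)] = 0.3500
  C_22 = (0.70)(0.70) − (-0.30)(-0.15) = 0.4450
  C_23 = −[(0.70)(-0.35) − (-0.35)(-0.15)] = 0.2975
  C_31 = (-0.35)(-0.05) − (-0.30)(0.95) = 0.3025
  C_32 = −[(0.70)(-0.05) − (-0.30)(-0.05)] = 0.0500
  C_33 = (0.70)(0.95) − (-0.35)(-0.05) = 0.6475
det(I−A) = Σ_j (I−A)_1j·C_1j = (0.70)(0.6475) + (-0.35)(0.0425) + (-0.30)(0.1600) = 0.390375
adj(I−A) = Cᵀ =
  [ 0.6475   0.3500   0.3025]
  [ 0.0425   0.4450   0.0500]
  [ 0.1600   0.2975   0.6475]
(I − A)⁻¹ = adj(I−A) / det(I−A) ≈
  [   1.6587     0.8966     0.7749]
  [   0.1089     1.1399     0.1281]
  [   0.4099     0.7621     1.6587]
Δx = (I − A)⁻¹ Δd with Δd having +100 in the Sporting Goods component and 0 elsewhere.
So Δx_3 = L_33 · (+100), where L_33 = adj(I−A)_33 / det(I−A) = 0.6475 / 0.390375.
Δx_3 = 0.6475 × (+100) / 0.390375 = 64.75 / 0.390375 ≈ 165.866.

Δx_3 = 165.866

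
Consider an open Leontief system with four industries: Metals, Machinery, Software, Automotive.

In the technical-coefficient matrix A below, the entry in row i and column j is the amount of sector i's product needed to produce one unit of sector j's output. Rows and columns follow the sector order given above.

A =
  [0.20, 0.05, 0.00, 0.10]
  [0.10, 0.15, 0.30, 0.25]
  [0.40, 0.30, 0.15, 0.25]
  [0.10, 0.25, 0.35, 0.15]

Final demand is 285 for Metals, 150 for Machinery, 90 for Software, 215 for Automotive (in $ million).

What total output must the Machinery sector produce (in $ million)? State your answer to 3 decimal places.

x_2 = 845.792

I − A =
  [   0.80    -0.05     0.00    -0.10]
  [  -0.10     0.85    -0.30    -0.25]
  [  -0.40    -0.30     0.85    -0.25]
  [  -0.10    -0.25    -0.35     0.85]
Compute the cofactors C_ij = (−1)^(i+j)·(3×3 minor ij) of I−A; the adjugate is their transpose:
adj(I−A) = Cᵀ =
  [ 0.365125   0.063500   0.054375   0.077625]
  [ 0.229250   0.485500   0.274500   0.250500]
  [ 0.324500   0.279250   0.511500   0.270750]
  [ 0.244000   0.265250   0.297750   0.495750]
det(I−A) = Σ_j (I−A)_1j·C_1j = (0.80)(0.365125) + (-0.05)(0.229250) + (0.00)(0.324500) + (-0.10)(0.244000) = 0.2562375
(I − A)⁻¹ = adj(I−A) / det(I−A) ≈
  [   1.4249     0.2478     0.2122     0.3029]
  [   0.8947     1.8947     1.0713     0.9776]
  [   1.2664     1.0898     1.9962     1.0566]
  [   0.9522     1.0352     1.1620     1.9347]
x = (I − A)⁻¹ d = adj(I−A)·d / det(I−A), with det(I−A) = 0.2562375:
  x_1 = (0.365125·285 + 0.063500·150 + 0.054375·90 + 0.077625·215) / 0.2562375 = 135.16875 / 0.2562375 ≈ 527.514
  x_2 = (0.229250·285 + 0.485500·150 + 0.274500·90 + 0.250500·215) / 0.2562375 = 216.72375 / 0.2562375 ≈ 845.792
  x_3 = (0.324500·285 + 0.279250·150 + 0.511500·90 + 0.270750·215) / 0.2562375 = 238.61625 / 0.2562375 ≈ 931.231
  x_4 = (0.244000·285 + 0.265250·150 + 0.297750·90 + 0.495750·215) / 0.2562375 = 242.71125 / 0.2562375 ≈ 947.212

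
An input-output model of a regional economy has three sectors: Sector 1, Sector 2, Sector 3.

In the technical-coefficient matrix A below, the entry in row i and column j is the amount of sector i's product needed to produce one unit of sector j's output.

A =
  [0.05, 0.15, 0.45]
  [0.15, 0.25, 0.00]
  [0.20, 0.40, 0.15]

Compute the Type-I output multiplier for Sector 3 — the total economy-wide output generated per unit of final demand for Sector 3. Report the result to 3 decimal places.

m_3 = 2.226

I − A =
  [   0.95    -0.15    -0.45]
  [  -0.15     0.75     0.00]
  [  -0.20    -0.40     0.85]
Cofactors of I−A, C_ij = (−1)^(i+j)·(minor ij) (rows/columns in the sector order above):
  C_11 = (0.75)(0.85) − (0.00)(-0.40) = 0.6375
  C_12 = −[(-0.15)(0.85) − (0.00)(-0.20)] = 0.1275
  C_13 = (-0.15)(-0.40) − (0.75)(-0.20) = 0.2100
  C_21 = −[(-0.15)(0.85) − (-0.45)(-0.40)] = 0.3075
  C_22 = (0.95)(0.85) − (-0.45)(-0.20) = 0.7175
  C_23 = −[(0.95)(-0.40) − (-0.15)(-0.20)] = 0.4100
  C_31 = (-0.15)(0.00) − (-0.45)(0.75) = 0.3375
  C_32 = −[(0.95)(0.00) − (-0.45)(-0.15)] = 0.0675
  C_33 = (0.95)(0.75) − (-0.15)(-0.15) = 0.6900
det(I−A) = Σ_j (I−A)_1j·C_1j = (0.95)(0.6375) + (-0.15)(0.1275) + (-0.45)(0.2100) = 0.4920
adj(I−A) = Cᵀ =
  [ 0.6375   0.3075   0.3375]
  [ 0.1275   0.7175   0.0675]
  [ 0.2100   0.4100   0.6900]
(I − A)⁻¹ = adj(I−A) / det(I−A) ≈
  [   1.2957     0.6250     0.6860]
  [   0.2591     1.4583     0.1372]
  [   0.4268     0.8333     1.4024]
The output multiplier for sector j is the column-j sum of the Leontief inverse (I − A)⁻¹ = adj(I−A) / det(I−A).
Column 3 of adj(I−A): (0.3375, 0.0675, 0.6900); det(I−A) = 0.4920.
m_3 = (0.3375 + 0.0675 + 0.6900) / 0.4920 = 1.095 / 0.4920 ≈ 2.226.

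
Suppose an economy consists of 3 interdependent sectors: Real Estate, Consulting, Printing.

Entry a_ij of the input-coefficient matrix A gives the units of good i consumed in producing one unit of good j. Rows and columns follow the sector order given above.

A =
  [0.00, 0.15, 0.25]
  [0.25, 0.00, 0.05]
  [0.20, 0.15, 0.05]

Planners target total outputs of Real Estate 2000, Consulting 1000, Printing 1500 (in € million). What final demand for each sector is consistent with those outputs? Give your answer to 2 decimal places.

d_R = 1475.00, d_C = 425.00, d_P = 875.00

I − A =
  [   1.00    -0.15    -0.25]
  [  -0.25     1.00    -0.05]
  [  -0.20    -0.15     0.95]
d = (I − A) x:
  d_R = (+1.00)·2000 + (-0.15)·1000 + (-0.25)·1500 = 1475.00
  d_C = (-0.25)·2000 + (+1.00)·1000 + (-0.05)·1500 = 425.00
  d_P = (-0.20)·2000 + (-0.15)·1000 + (+0.95)·1500 = 875.00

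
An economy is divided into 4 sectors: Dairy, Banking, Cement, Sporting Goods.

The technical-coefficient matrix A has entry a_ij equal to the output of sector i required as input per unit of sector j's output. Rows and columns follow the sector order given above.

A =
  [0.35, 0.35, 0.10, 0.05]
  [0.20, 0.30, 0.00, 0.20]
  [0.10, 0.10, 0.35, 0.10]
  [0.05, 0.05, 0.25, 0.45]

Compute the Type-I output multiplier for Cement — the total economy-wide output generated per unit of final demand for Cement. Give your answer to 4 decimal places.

I − A =
  [   0.65    -0.35    -0.10    -0.05]
  [  -0.20     0.70     0.00    -0.20]
  [  -0.10    -0.10     0.65    -0.10]
  [  -0.05    -0.05    -0.25     0.55]
Compute the cofactors C_ij = (−1)^(i+j)·(3×3 minor ij) of I−A; the adjugate is their transpose:
adj(I−A) = Cᵀ =
  [ 0.22125   0.12525   0.06375   0.07725]
  [ 0.07800   0.20725   0.04700   0.09100]
  [ 0.05400   0.06000   0.19950   0.06300]
  [ 0.05175   0.05750   0.10075   0.24125]
det(I−A) = Σ_j (I−A)_1j·C_1j = (0.65)(0.22125) + (-0.35)(0.07800) + (-0.10)(0.05400) + (-0.05)(0.05175) = 0.108525
(I − A)⁻¹ = adj(I−A) / det(I−A) ≈
  [   2.03870     1.15411     0.58742     0.71182]
  [   0.71873     1.90970     0.43308     0.83852]
  [   0.49758     0.55287     1.83829     0.58051]
  [   0.47685     0.52983     0.92836     2.22299]
The output multiplier for sector j is the column-j sum of the Leontief inverse (I − A)⁻¹ = adj(I−A) / det(I−A).
Column C of adj(I−A): (0.06375, 0.04700, 0.19950, 0.10075); det(I−A) = 0.108525.
m_C = (0.06375 + 0.04700 + 0.19950 + 0.10075) / 0.108525 = 0.411 / 0.108525 ≈ 3.7871.

m_C = 3.7871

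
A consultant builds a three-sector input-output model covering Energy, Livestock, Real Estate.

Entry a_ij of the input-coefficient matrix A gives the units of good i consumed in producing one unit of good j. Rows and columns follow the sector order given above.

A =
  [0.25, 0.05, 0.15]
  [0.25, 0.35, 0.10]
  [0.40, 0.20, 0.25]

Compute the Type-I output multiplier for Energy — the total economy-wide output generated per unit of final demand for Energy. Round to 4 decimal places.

I − A =
  [   0.75    -0.05    -0.15]
  [  -0.25     0.65    -0.10]
  [  -0.40    -0.20     0.75]
Cofactors of I−A, C_ij = (−1)^(i+j)·(minor ij) (rows/columns in the sector order above):
  C_11 = (0.65)(0.75) − (-0.10)(-0.20) = 0.4675
  C_12 = −[(-0.25)(0.75) − (-0.10)(-0.40)] = 0.2275
  C_13 = (-0.25)(-0.20) − (0.65)(-0.40) = 0.3100
  C_21 = −[(-0.05)(0.75) − (-0.15)(-0.20)] = 0.0675
  C_22 = (0.75)(0.75) − (-0.15)(-0.40) = 0.5025
  C_23 = −[(0.75)(-0.20) − (-0.05)(-0.40)] = 0.1700
  C_31 = (-0.05)(-0.10) − (-0.15)(0.65) = 0.1025
  C_32 = −[(0.75)(-0.10) − (-0.15)(-0.25)] = 0.1125
  C_33 = (0.75)(0.65) − (-0.05)(-0.25) = 0.4750
det(I−A) = Σ_j (I−A)_1j·C_1j = (0.75)(0.4675) + (-0.05)(0.2275) + (-0.15)(0.3100) = 0.29275
adj(I−A) = Cᵀ =
  [ 0.4675   0.0675   0.1025]
  [ 0.2275   0.5025   0.1125]
  [ 0.3100   0.1700   0.4750]
(I − A)⁻¹ = adj(I−A) / det(I−A) ≈
  [   1.59693     0.23057     0.35013]
  [   0.77711     1.71648     0.38429]
  [   1.05892     0.58070     1.62254]
The output multiplier for sector j is the column-j sum of the Leontief inverse (I − A)⁻¹ = adj(I−A) / det(I−A).
Column E of adj(I−A): (0.4675, 0.2275, 0.3100); det(I−A) = 0.29275.
m_E = (0.4675 + 0.2275 + 0.3100) / 0.29275 = 1.005 / 0.29275 ≈ 3.4330.

m_E = 3.4330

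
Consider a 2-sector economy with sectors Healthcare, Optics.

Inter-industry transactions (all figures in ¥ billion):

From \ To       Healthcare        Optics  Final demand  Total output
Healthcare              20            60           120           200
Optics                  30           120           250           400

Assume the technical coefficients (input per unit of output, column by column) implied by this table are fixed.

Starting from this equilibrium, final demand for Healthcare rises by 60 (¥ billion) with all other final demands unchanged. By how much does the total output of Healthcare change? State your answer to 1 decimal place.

Δx_1 = 69.1

Technical coefficients a_ij = z_ij / X_j:
  a_11 = 20/200 = 0.10, a_21 = 30/200 = 0.15
  a_12 = 60/400 = 0.15, a_22 = 120/400 = 0.30
I − A =
  [   0.90    -0.15]
  [  -0.15     0.70]
det(I−A) = (0.90)(0.70) − (-0.15)(-0.15) = 0.6075
adj(I−A) = [[0.70, 0.15], [0.15, 0.90]]
(I − A)⁻¹ = adj(I−A) / det(I−A) ≈
  [   1.1523     0.2469]
  [   0.2469     1.4815]
Δx = (I − A)⁻¹ Δd with Δd having +60 in the Healthcare component and 0 elsewhere.
So Δx_1 = L_11 · (+60), where L_11 = adj(I−A)_11 / det(I−A) = 0.70 / 0.6075.
Δx_1 = 0.70 × (+60) / 0.6075 = 42.00 / 0.6075 ≈ 69.1.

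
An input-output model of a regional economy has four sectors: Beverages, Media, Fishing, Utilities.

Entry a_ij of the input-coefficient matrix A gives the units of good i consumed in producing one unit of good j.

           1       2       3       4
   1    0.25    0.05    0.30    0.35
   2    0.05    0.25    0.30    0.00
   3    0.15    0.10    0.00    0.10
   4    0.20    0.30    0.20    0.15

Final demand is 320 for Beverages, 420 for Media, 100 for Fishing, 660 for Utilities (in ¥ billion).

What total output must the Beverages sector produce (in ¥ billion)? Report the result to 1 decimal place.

x_1 = 1434.8

I − A =
  [   0.75    -0.05    -0.30    -0.35]
  [  -0.05     0.75    -0.30     0.00]
  [  -0.15    -0.10     1.00    -0.10]
  [  -0.20    -0.30    -0.20     0.85]
Compute the cofactors C_ij = (−1)^(i+j)·(3×3 minor ij) of I−A; the adjugate is their transpose:
adj(I−A) = Cᵀ =
  [ 0.588000   0.188000   0.288000   0.276000]
  [ 0.085750   0.497750   0.186500   0.057250]
  [ 0.116375   0.102375   0.418250   0.097125]
  [ 0.196000   0.244000   0.232000   0.500000]
det(I−A) = Σ_j (I−A)_1j·C_1j = (0.75)(0.588000) + (-0.05)(0.085750) + (-0.30)(0.116375) + (-0.35)(0.196000) = 0.3332
(I − A)⁻¹ = adj(I−A) / det(I−A) ≈
  [   1.7647     0.5642     0.8643     0.8283]
  [   0.2574     1.4938     0.5597     0.1718]
  [   0.3493     0.3072     1.2553     0.2915]
  [   0.5882     0.7323     0.6963     1.5006]
x = (I − A)⁻¹ d = adj(I−A)·d / det(I−A), with det(I−A) = 0.3332:
  x_1 = (0.588000·320 + 0.188000·420 + 0.288000·100 + 0.276000·660) / 0.3332 = 478.08 / 0.3332 ≈ 1434.8
  x_2 = (0.085750·320 + 0.497750·420 + 0.186500·100 + 0.057250·660) / 0.3332 = 292.93 / 0.3332 ≈ 879.1
  x_3 = (0.116375·320 + 0.102375·420 + 0.418250·100 + 0.097125·660) / 0.3332 = 186.165 / 0.3332 ≈ 558.7
  x_4 = (0.196000·320 + 0.244000·420 + 0.232000·100 + 0.500000·660) / 0.3332 = 518.40 / 0.3332 ≈ 1555.8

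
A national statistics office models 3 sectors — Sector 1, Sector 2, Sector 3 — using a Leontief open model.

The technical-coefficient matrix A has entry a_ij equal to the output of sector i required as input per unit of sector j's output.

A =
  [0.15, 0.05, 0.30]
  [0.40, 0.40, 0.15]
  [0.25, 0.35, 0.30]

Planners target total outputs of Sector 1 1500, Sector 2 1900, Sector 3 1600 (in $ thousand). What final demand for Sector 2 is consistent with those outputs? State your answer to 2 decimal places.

I − A =
  [   0.85    -0.05    -0.30]
  [  -0.40     0.60    -0.15]
  [  -0.25    -0.35     0.70]
d = (I − A) x:
  d_1 = (+0.85)·1500 + (-0.05)·1900 + (-0.30)·1600 = 700.00
  d_2 = (-0.40)·1500 + (+0.60)·1900 + (-0.15)·1600 = 300.00
  d_3 = (-0.25)·1500 + (-0.35)·1900 + (+0.70)·1600 = 80.00

d_2 = 300.00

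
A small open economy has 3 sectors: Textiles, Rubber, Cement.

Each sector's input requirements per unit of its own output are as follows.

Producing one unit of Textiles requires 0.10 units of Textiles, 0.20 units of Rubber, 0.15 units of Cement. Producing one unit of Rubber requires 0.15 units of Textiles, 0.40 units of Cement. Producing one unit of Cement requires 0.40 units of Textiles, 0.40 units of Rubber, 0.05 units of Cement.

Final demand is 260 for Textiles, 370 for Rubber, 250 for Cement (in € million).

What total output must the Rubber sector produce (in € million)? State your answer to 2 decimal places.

I − A =
  [   0.90    -0.15    -0.40]
  [  -0.20     1.00    -0.40]
  [  -0.15    -0.40     0.95]
Cofactors of I−A, C_ij = (−1)^(i+j)·(minor ij) (rows/columns in the sector order above):
  C_11 = (1.00)(0.95) − (-0.40)(-0.40) = 0.7900
  C_12 = −[(-0.20)(0.95) − (-0.40)(-0.15)] = 0.2500
  C_13 = (-0.20)(-0.40) − (1.00)(-0.15) = 0.2300
  C_21 = −[(-0.15)(0.95) − (-0.40)(-0.40)] = 0.3025
  C_22 = (0.90)(0.95) − (-0.40)(-0.15) = 0.7950
  C_23 = −[(0.90)(-0.40) − (-0.15)(-0.15)] = 0.3825
  C_31 = (-0.15)(-0.40) − (-0.40)(1.00) = 0.4600
  C_32 = −[(0.90)(-0.40) − (-0.40)(-0.20)] = 0.4400
  C_33 = (0.90)(1.00) − (-0.15)(-0.20) = 0.8700
det(I−A) = Σ_j (I−A)_1j·C_1j = (0.90)(0.7900) + (-0.15)(0.2500) + (-0.40)(0.2300) = 0.5815
adj(I−A) = Cᵀ =
  [ 0.7900   0.3025   0.4600]
  [ 0.2500   0.7950   0.4400]
  [ 0.2300   0.3825   0.8700]
(I − A)⁻¹ = adj(I−A) / det(I−A) ≈
  [   1.3586     0.5202     0.7911]
  [   0.4299     1.3672     0.7567]
  [   0.3955     0.6578     1.4961]
x = (I − A)⁻¹ d = adj(I−A)·d / det(I−A), with det(I−A) = 0.5815:
  x_T = (0.7900·260 + 0.3025·370 + 0.4600·250) / 0.5815 = 432.325 / 0.5815 ≈ 743.47
  x_R = (0.2500·260 + 0.7950·370 + 0.4400·250) / 0.5815 = 469.15 / 0.5815 ≈ 806.79
  x_C = (0.2300·260 + 0.3825·370 + 0.8700·250) / 0.5815 = 418.825 / 0.5815 ≈ 720.25

x_R = 806.79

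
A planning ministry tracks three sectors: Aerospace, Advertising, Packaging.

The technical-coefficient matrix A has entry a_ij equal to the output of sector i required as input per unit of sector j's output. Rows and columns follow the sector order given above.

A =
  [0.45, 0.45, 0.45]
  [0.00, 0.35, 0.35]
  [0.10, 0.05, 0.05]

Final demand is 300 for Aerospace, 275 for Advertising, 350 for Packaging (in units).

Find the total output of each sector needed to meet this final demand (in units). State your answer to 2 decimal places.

I − A =
  [   0.55    -0.45    -0.45]
  [   0.00     0.65    -0.35]
  [  -0.10    -0.05     0.95]
Cofactors of I−A, C_ij = (−1)^(i+j)·(minor ij) (rows/columns in the sector order above):
  C_11 = (0.65)(0.95) − (-0.35)(-0.05) = 0.6000
  C_12 = −[(0.00)(0.95) − (-0.35)(-0.10)] = 0.0350
  C_13 = (0.00)(-0.05) − (0.65)(-0.10) = 0.0650
  C_21 = −[(-0.45)(0.95) − (-0.45)(-0.05)] = 0.4500
  C_22 = (0.55)(0.95) − (-0.45)(-0.10) = 0.4775
  C_23 = −[(0.55)(-0.05) − (-0.45)(-0.10)] = 0.0725
  C_31 = (-0.45)(-0.35) − (-0.45)(0.65) = 0.4500
  C_32 = −[(0.55)(-0.35) − (-0.45)(0.00)] = 0.1925
  C_33 = (0.55)(0.65) − (-0.45)(0.00) = 0.3575
det(I−A) = Σ_j (I−A)_1j·C_1j = (0.55)(0.6000) + (-0.45)(0.0350) + (-0.45)(0.0650) = 0.2850
adj(I−A) = Cᵀ =
  [ 0.6000   0.4500   0.4500]
  [ 0.0350   0.4775   0.1925]
  [ 0.0650   0.0725   0.3575]
(I − A)⁻¹ = adj(I−A) / det(I−A) ≈
  [   2.1053     1.5789     1.5789]
  [   0.1228     1.6754     0.6754]
  [   0.2281     0.2544     1.2544]
x = (I − A)⁻¹ d = adj(I−A)·d / det(I−A), with det(I−A) = 0.2850:
  x_1 = (0.6000·300 + 0.4500·275 + 0.4500·350) / 0.2850 = 461.25 / 0.2850 ≈ 1618.42
  x_2 = (0.0350·300 + 0.4775·275 + 0.1925·350) / 0.2850 = 209.1875 / 0.2850 ≈ 733.99
  x_3 = (0.0650·300 + 0.0725·275 + 0.3575·350) / 0.2850 = 164.5625 / 0.2850 ≈ 577.41

x_1 = 1618.42, x_2 = 733.99, x_3 = 577.41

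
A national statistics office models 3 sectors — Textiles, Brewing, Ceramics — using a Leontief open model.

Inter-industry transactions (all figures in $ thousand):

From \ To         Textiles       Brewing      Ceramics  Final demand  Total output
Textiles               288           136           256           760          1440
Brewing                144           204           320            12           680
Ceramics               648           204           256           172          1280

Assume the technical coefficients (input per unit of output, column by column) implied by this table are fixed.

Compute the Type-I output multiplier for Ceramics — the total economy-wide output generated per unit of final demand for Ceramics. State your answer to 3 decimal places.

m_3 = 3.387

Technical coefficients a_ij = z_ij / X_j:
  a_11 = 288/1440 = 0.20, a_21 = 144/1440 = 0.10, a_31 = 648/1440 = 0.45
  a_12 = 136/680 = 0.20, a_22 = 204/680 = 0.30, a_32 = 204/680 = 0.30
  a_13 = 256/1280 = 0.20, a_23 = 320/1280 = 0.25, a_33 = 256/1280 = 0.20
I − A =
  [   0.80    -0.20    -0.20]
  [  -0.10     0.70    -0.25]
  [  -0.45    -0.30     0.80]
Cofactors of I−A, C_ij = (−1)^(i+j)·(minor ij) (rows/columns in the sector order above):
  C_11 = (0.70)(0.80) − (-0.25)(-0.30) = 0.4850
  C_12 = −[(-0.10)(0.80) − (-0.25)(-0.45)] = 0.1925
  C_13 = (-0.10)(-0.30) − (0.70)(-0.45) = 0.3450
  C_21 = −[(-0.20)(0.80) − (-0.20)(-0.30)] = 0.2200
  C_22 = (0.80)(0.80) − (-0.20)(-0.45) = 0.5500
  C_23 = −[(0.80)(-0.30) − (-0.20)(-0.45)] = 0.3300
  C_31 = (-0.20)(-0.25) − (-0.20)(0.70) = 0.1900
  C_32 = −[(0.80)(-0.25) − (-0.20)(-0.10)] = 0.2200
  C_33 = (0.80)(0.70) − (-0.20)(-0.10) = 0.5400
det(I−A) = Σ_j (I−A)_1j·C_1j = (0.80)(0.4850) + (-0.20)(0.1925) + (-0.20)(0.3450) = 0.2805
adj(I−A) = Cᵀ =
  [ 0.4850   0.2200   0.1900]
  [ 0.1925   0.5500   0.2200]
  [ 0.3450   0.3300   0.5400]
(I − A)⁻¹ = adj(I−A) / det(I−A) ≈
  [   1.7291     0.7843     0.6774]
  [   0.6863     1.9608     0.7843]
  [   1.2299     1.1765     1.9251]
The output multiplier for sector j is the column-j sum of the Leontief inverse (I − A)⁻¹ = adj(I−A) / det(I−A).
Column 3 of adj(I−A): (0.1900, 0.2200, 0.5400); det(I−A) = 0.2805.
m_3 = (0.1900 + 0.2200 + 0.5400) / 0.2805 = 0.95 / 0.2805 ≈ 3.387.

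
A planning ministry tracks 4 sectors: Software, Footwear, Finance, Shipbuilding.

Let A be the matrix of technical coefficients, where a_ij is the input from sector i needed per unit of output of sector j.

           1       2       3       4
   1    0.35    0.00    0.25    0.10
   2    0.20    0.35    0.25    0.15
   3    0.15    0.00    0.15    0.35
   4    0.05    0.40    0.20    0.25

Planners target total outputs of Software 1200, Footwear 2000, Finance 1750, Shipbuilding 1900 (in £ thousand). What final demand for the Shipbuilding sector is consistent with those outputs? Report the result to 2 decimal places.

d_4 = 215.00

I − A =
  [   0.65     0.00    -0.25    -0.10]
  [  -0.20     0.65    -0.25    -0.15]
  [  -0.15     0.00     0.85    -0.35]
  [  -0.05    -0.40    -0.20     0.75]
d = (I − A) x:
  d_1 = (+0.65)·1200 + (+0.00)·2000 + (-0.25)·1750 + (-0.10)·1900 = 152.50
  d_2 = (-0.20)·1200 + (+0.65)·2000 + (-0.25)·1750 + (-0.15)·1900 = 337.50
  d_3 = (-0.15)·1200 + (+0.00)·2000 + (+0.85)·1750 + (-0.35)·1900 = 642.50
  d_4 = (-0.05)·1200 + (-0.40)·2000 + (-0.20)·1750 + (+0.75)·1900 = 215.00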